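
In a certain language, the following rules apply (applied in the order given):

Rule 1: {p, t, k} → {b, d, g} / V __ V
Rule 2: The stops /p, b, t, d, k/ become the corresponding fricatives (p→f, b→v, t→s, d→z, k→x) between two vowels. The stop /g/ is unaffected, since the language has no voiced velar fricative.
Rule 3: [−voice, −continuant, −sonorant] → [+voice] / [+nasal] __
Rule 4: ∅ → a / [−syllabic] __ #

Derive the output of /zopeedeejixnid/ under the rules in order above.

Rule 1 (intervocalic voicing): /p/ is a voiceless stop between vowels /o/ and /e/, so it voices to [b]. /zopeedeejixnid/ → zobeedeejixnid.
Rule 2 (intervocalic spirantization): /b/ is a stop between vowels /o/ and /e/, so it spirantizes to the fricative [v]. /d/ is a stop between vowels /e/ and /e/, so it spirantizes to the fricative [z]. /zobeedeejixnid/ → zoveezeejixnid.
Rule 3 (post-nasal voicing): no segment meets the environment; /zoveezeejixnid/ is unchanged.
Rule 4 (final a-epenthesis): the form ends in the consonant /d/, so [a] is inserted word-finally. /zoveezeejixnid/ → zoveezeejixnida.

zoveezeejixnida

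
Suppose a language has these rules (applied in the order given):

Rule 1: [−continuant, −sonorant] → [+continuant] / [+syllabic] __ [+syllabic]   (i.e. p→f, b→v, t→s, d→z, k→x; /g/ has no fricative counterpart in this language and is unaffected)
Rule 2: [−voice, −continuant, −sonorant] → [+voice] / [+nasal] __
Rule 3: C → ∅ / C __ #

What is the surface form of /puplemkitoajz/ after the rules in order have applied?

puplemgisoaj

Rule 1 (intervocalic spirantization): /t/ is a stop between vowels /i/ and /o/, so it spirantizes to the fricative [s]. /puplemkitoajz/ → puplemkisoajz.
Rule 2 (post-nasal voicing): /k/ is a voiceless stop immediately after the nasal /m/, so it voices to [g]. /puplemkisoajz/ → puplemgisoajz.
Rule 3 (final cluster simplification): /z/ is the second consonant of a word-final cluster /jz/, so it deletes. /puplemgisoajz/ → puplemgisoaj.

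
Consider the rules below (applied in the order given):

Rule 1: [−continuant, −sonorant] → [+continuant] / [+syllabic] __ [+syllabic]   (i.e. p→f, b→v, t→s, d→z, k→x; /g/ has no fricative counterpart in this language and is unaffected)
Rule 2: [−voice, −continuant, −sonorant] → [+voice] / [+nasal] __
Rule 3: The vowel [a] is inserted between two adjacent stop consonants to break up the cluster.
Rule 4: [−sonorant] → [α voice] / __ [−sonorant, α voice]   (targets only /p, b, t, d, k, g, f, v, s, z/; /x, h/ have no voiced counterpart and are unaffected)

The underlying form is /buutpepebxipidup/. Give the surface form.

buutapefepxifizup

Rule 1 (intervocalic spirantization): /p/ is a stop between vowels /e/ and /e/, so it spirantizes to the fricative [f]. /p/ is a stop between vowels /i/ and /i/, so it spirantizes to the fricative [f]. /d/ is a stop between vowels /i/ and /u/, so it spirantizes to the fricative [z]. /buutpepebxipidup/ → buutpefebxifizup.
Rule 2 (post-nasal voicing): no segment meets the environment; /buutpefebxifizup/ is unchanged.
Rule 3 (stop-cluster a-epenthesis): /t/ and /p/ form a stop–stop cluster, so [a] is inserted between them. /buutpefebxifizup/ → buutapefebxifizup.
Rule 4 (regressive voicing assimilation): /b/ precedes the voiceless obstruent /x/, so it devoices to [p] by assimilation. /buutapefebxifizup/ → buutapefepxifizup.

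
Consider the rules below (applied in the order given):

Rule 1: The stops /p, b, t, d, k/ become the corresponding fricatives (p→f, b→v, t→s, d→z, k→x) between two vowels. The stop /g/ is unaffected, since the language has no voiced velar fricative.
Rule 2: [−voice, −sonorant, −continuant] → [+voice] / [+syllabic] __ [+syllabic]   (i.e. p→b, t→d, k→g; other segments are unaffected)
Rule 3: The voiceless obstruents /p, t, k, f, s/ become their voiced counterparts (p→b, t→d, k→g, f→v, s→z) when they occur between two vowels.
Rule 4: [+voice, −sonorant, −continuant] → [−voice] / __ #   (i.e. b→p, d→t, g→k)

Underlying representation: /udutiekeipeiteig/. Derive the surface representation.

uzuziexeiveizeik

Rule 1 (intervocalic spirantization): /d/ is a stop between vowels /u/ and /u/, so it spirantizes to the fricative [z]. /t/ is a stop between vowels /u/ and /i/, so it spirantizes to the fricative [s]. /k/ is a stop between vowels /e/ and /e/, so it spirantizes to the fricative [x]. /p/ is a stop between vowels /i/ and /e/, so it spirantizes to the fricative [f]. /t/ is a stop between vowels /i/ and /e/, so it spirantizes to the fricative [s]. /udutiekeipeiteig/ → uzusiexeifeiseig.
Rule 2 (intervocalic voicing): no segment meets the environment; /uzusiexeifeiseig/ is unchanged.
Rule 3 (intervocalic voicing): /s/ is a voiceless obstruent between vowels /u/ and /i/, so it voices to [z]. /f/ is a voiceless obstruent between vowels /i/ and /e/, so it voices to [v]. /s/ is a voiceless obstruent between vowels /i/ and /e/, so it voices to [z]. /uzusiexeifeiseig/ → uzuziexeiveizeig.
Rule 4 (final devoicing): /g/ is a voiced stop in word-final position, so it devoices to [k]. /uzuziexeiveizeig/ → uzuziexeiveizeik.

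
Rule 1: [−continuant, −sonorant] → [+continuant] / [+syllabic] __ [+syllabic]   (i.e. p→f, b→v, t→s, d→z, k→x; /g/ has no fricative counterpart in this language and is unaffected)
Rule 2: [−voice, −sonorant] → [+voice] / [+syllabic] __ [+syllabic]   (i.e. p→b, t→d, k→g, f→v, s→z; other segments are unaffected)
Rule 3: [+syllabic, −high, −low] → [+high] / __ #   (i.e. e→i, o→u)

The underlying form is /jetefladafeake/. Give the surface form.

jezeflazaveaxi

Rule 1 (intervocalic spirantization): /t/ is a stop between vowels /e/ and /e/, so it spirantizes to the fricative [s]. /d/ is a stop between vowels /a/ and /a/, so it spirantizes to the fricative [z]. /k/ is a stop between vowels /a/ and /e/, so it spirantizes to the fricative [x]. /jetefladafeake/ → jeseflazafeaxe.
Rule 2 (intervocalic voicing): /s/ is a voiceless obstruent between vowels /e/ and /e/, so it voices to [z]. /f/ is a voiceless obstruent between vowels /a/ and /e/, so it voices to [v]. /jeseflazafeaxe/ → jezeflazaveaxe.
Rule 3 (final vowel raising): /e/ is a mid vowel in word-final position, so it raises to [i]. /jezeflazaveaxe/ → jezeflazaveaxi.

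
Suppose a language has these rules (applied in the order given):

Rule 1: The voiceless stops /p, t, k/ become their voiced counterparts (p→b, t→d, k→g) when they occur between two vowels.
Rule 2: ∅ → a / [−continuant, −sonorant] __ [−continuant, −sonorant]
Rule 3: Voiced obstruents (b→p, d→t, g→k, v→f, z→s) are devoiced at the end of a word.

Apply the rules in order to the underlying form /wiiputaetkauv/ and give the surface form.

wiibudaetakauf

Rule 1 (intervocalic voicing): /p/ is a voiceless stop between vowels /i/ and /u/, so it voices to [b]. /t/ is a voiceless stop between vowels /u/ and /a/, so it voices to [d]. /wiiputaetkauv/ → wiibudaetkauv.
Rule 2 (stop-cluster a-epenthesis): /t/ and /k/ form a stop–stop cluster, so [a] is inserted between them. /wiibudaetkauv/ → wiibudaetakauv.
Rule 3 (final devoicing): /v/ is a voiced obstruent in word-final position, so it devoices to [f]. /wiibudaetakauv/ → wiibudaetakauf.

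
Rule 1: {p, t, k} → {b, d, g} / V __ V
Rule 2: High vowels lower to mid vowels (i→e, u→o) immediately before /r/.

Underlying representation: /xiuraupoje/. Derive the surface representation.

Rule 1 (intervocalic voicing): /p/ is a voiceless stop between vowels /u/ and /o/, so it voices to [b]. /xiuraupoje/ → xiurauboje.
Rule 2 (pre-rhotic lowering): /u/ is a high vowel immediately before /r/, so it lowers to [o]. /xiurauboje/ → xiorauboje.

xiorauboje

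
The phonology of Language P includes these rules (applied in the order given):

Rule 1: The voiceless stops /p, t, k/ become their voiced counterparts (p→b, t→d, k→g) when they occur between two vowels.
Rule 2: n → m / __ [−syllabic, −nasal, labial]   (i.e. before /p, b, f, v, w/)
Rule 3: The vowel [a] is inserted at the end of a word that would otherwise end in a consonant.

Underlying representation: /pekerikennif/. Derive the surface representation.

pegerigennifa

Rule 1 (intervocalic voicing): /k/ is a voiceless stop between vowels /e/ and /e/, so it voices to [g]. /k/ is a voiceless stop between vowels /i/ and /e/, so it voices to [g]. /pekerikennif/ → pegerigennif.
Rule 2 (nasal place assimilation): no segment meets the environment; /pegerigennif/ is unchanged.
Rule 3 (final a-epenthesis): the form ends in the consonant /f/, so [a] is inserted word-finally. /pegerigennif/ → pegerigennifa.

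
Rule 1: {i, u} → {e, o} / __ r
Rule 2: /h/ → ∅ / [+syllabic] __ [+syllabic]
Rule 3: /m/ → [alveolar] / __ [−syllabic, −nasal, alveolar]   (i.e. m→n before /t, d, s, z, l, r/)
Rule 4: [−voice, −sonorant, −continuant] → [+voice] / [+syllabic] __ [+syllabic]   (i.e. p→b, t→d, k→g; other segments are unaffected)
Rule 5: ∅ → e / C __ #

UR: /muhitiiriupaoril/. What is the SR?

Rule 1 (pre-rhotic lowering): /i/ is a high vowel immediately before /r/, so it lowers to [e]. /muhitiiriupaoril/ → muhitieriupaoril.
Rule 2 (intervocalic h-deletion): /h/ occurs between vowels /u/ and /i/, so it deletes. /muhitieriupaoril/ → muitieriupaoril.
Rule 3 (nasal place assimilation): no segment meets the environment; /muitieriupaoril/ is unchanged.
Rule 4 (intervocalic voicing): /t/ is a voiceless stop between vowels /i/ and /i/, so it voices to [d]. /p/ is a voiceless stop between vowels /u/ and /a/, so it voices to [b]. /muitieriupaoril/ → muidieriubaoril.
Rule 5 (final e-epenthesis): the form ends in the consonant /l/, so [e] is inserted word-finally. /muidieriubaoril/ → muidieriubaorile.

muidieriubaorile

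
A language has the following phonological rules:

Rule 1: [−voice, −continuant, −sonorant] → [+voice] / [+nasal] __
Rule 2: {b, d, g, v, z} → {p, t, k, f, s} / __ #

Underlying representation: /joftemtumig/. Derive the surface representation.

joftemdumik

Rule 1 (post-nasal voicing): /t/ is a voiceless stop immediately after the nasal /m/, so it voices to [d]. /joftemtumig/ → joftemdumig.
Rule 2 (final devoicing): /g/ is a voiced obstruent in word-final position, so it devoices to [k]. /joftemdumig/ → joftemdumik.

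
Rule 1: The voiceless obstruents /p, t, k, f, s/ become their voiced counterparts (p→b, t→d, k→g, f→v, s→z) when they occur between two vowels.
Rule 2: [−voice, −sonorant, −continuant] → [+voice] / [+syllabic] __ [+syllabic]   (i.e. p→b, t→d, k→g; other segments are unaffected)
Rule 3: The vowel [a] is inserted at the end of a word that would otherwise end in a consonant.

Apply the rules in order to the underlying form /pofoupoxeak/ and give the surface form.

Rule 1 (intervocalic voicing): /f/ is a voiceless obstruent between vowels /o/ and /o/, so it voices to [v]. /p/ is a voiceless obstruent between vowels /u/ and /o/, so it voices to [b]. /pofoupoxeak/ → povouboxeak.
Rule 2 (intervocalic voicing): no segment meets the environment; /povouboxeak/ is unchanged.
Rule 3 (final a-epenthesis): the form ends in the consonant /k/, so [a] is inserted word-finally. /povouboxeak/ → povouboxeaka.

povouboxeaka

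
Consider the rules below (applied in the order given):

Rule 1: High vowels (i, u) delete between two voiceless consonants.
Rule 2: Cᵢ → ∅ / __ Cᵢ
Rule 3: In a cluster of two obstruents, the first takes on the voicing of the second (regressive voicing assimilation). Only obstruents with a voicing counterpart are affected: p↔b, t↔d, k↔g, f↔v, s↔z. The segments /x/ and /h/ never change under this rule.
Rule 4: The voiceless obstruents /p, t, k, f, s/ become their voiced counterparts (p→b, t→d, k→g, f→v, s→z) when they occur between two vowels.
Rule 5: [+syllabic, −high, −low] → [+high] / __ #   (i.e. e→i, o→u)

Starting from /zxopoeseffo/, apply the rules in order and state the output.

Rule 1 (high vowel syncope): no segment meets the environment; /zxopoeseffo/ is unchanged.
Rule 2 (degemination): /ff/ is a geminate; the first /f/ deletes. /zxopoeseffo/ → zxopoesefo.
Rule 3 (regressive voicing assimilation): /z/ precedes the voiceless obstruent /x/, so it devoices to [s] by assimilation. /zxopoesefo/ → sxopoesefo.
Rule 4 (intervocalic voicing): /p/ is a voiceless obstruent between vowels /o/ and /o/, so it voices to [b]. /s/ is a voiceless obstruent between vowels /e/ and /e/, so it voices to [z]. /f/ is a voiceless obstruent between vowels /e/ and /o/, so it voices to [v]. /sxopoesefo/ → sxoboezevo.
Rule 5 (final vowel raising): /o/ is a mid vowel in word-final position, so it raises to [u]. /sxoboezevo/ → sxoboezevu.

sxoboezevu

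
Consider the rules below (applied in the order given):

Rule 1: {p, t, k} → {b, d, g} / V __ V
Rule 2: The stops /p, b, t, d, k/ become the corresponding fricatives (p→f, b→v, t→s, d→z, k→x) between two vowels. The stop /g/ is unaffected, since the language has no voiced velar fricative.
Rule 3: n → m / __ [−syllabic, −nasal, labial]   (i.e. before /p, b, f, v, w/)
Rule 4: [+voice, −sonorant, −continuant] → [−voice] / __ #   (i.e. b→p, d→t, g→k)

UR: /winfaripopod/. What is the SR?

wimfarivovot

Rule 1 (intervocalic voicing): /p/ is a voiceless stop between vowels /i/ and /o/, so it voices to [b]. /p/ is a voiceless stop between vowels /o/ and /o/, so it voices to [b]. /winfaripopod/ → winfaribobod.
Rule 2 (intervocalic spirantization): /b/ is a stop between vowels /i/ and /o/, so it spirantizes to the fricative [v]. /b/ is a stop between vowels /o/ and /o/, so it spirantizes to the fricative [v]. /winfaribobod/ → winfarivovod.
Rule 3 (nasal place assimilation): /n/ precedes the labial consonant /f/, so it assimilates in place to [m]. /winfarivovod/ → wimfarivovod.
Rule 4 (final devoicing): /d/ is a voiced stop in word-final position, so it devoices to [t]. /wimfarivovod/ → wimfarivovot.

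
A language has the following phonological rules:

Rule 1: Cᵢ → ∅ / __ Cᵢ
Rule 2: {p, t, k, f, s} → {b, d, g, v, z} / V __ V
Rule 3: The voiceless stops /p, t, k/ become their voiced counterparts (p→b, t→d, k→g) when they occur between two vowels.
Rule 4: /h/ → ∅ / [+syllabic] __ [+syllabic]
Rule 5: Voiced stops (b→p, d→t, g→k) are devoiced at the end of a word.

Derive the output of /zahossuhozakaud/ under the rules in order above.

zaozuozagaut

Rule 1 (degemination): /ss/ is a geminate; the first /s/ deletes. /zahossuhozakaud/ → zahosuhozakaud.
Rule 2 (intervocalic voicing): /s/ is a voiceless obstruent between vowels /o/ and /u/, so it voices to [z]. /k/ is a voiceless obstruent between vowels /a/ and /a/, so it voices to [g]. /zahosuhozakaud/ → zahozuhozagaud.
Rule 3 (intervocalic voicing): no segment meets the environment; /zahozuhozagaud/ is unchanged.
Rule 4 (intervocalic h-deletion): /h/ occurs between vowels /a/ and /o/, so it deletes. /h/ occurs between vowels /u/ and /o/, so it deletes. /zahozuhozagaud/ → zaozuozagaud.
Rule 5 (final devoicing): /d/ is a voiced stop in word-final position, so it devoices to [t]. /zaozuozagaud/ → zaozuozagaut.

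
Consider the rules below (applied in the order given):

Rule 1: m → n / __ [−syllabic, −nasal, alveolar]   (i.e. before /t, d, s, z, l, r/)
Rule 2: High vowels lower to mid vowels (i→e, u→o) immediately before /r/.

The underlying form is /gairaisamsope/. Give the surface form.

gaeraisansope

Rule 1 (nasal place assimilation): /m/ precedes the alveolar consonant /s/, so it assimilates in place to [n]. /gairaisamsope/ → gairaisansope.
Rule 2 (pre-rhotic lowering): /i/ is a high vowel immediately before /r/, so it lowers to [e]. /gairaisansope/ → gaeraisansope.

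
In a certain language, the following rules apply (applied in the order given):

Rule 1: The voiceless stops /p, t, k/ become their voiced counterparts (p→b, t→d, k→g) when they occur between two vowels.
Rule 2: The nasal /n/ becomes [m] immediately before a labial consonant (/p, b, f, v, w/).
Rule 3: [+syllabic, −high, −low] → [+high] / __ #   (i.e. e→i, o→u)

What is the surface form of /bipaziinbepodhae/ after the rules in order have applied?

bibaziimbebodhai

Rule 1 (intervocalic voicing): /p/ is a voiceless stop between vowels /i/ and /a/, so it voices to [b]. /p/ is a voiceless stop between vowels /e/ and /o/, so it voices to [b]. /bipaziinbepodhae/ → bibaziinbebodhae.
Rule 2 (nasal place assimilation): /n/ precedes the labial consonant /b/, so it assimilates in place to [m]. /bibaziinbebodhae/ → bibaziimbebodhae.
Rule 3 (final vowel raising): /e/ is a mid vowel in word-final position, so it raises to [i]. /bibaziimbebodhae/ → bibaziimbebodhai.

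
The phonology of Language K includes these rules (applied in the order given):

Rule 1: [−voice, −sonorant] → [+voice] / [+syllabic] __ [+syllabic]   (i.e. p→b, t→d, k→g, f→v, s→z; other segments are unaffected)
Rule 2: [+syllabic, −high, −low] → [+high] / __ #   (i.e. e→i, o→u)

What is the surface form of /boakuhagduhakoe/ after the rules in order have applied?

Rule 1 (intervocalic voicing): /k/ is a voiceless obstruent between vowels /a/ and /u/, so it voices to [g]. /k/ is a voiceless obstruent between vowels /a/ and /o/, so it voices to [g]. /boakuhagduhakoe/ → boaguhagduhagoe.
Rule 2 (final vowel raising): /e/ is a mid vowel in word-final position, so it raises to [i]. /boaguhagduhagoe/ → boaguhagduhagoi.

boaguhagduhagoi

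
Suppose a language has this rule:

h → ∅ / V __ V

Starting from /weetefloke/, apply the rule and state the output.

No segment of /weetefloke/ meets the structural description of the rule, so the form surfaces unchanged.

weetefloke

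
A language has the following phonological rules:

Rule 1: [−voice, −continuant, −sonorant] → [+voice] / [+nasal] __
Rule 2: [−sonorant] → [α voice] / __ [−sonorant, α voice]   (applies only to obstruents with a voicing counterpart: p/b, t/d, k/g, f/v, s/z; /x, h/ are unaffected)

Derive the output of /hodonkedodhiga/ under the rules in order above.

hodongedothiga

Rule 1 (post-nasal voicing): /k/ is a voiceless stop immediately after the nasal /n/, so it voices to [g]. /hodonkedodhiga/ → hodongedodhiga.
Rule 2 (regressive voicing assimilation): /d/ precedes the voiceless obstruent /h/, so it devoices to [t] by assimilation. /hodongedodhiga/ → hodongedothiga.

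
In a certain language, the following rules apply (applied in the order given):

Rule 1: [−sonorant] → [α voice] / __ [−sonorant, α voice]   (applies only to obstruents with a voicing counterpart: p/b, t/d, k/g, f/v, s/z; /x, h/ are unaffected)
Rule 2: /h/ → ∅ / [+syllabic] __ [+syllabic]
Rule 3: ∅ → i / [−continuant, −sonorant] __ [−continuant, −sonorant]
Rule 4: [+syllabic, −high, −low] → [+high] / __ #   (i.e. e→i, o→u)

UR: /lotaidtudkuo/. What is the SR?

lotaititutikuu

Rule 1 (regressive voicing assimilation): /d/ precedes the voiceless obstruent /t/, so it devoices to [t] by assimilation. /d/ precedes the voiceless obstruent /k/, so it devoices to [t] by assimilation. /lotaidtudkuo/ → lotaittutkuo.
Rule 2 (intervocalic h-deletion): no segment meets the environment; /lotaittutkuo/ is unchanged.
Rule 3 (stop-cluster i-epenthesis): /t/ and /t/ form a stop–stop cluster, so [i] is inserted between them. /t/ and /k/ form a stop–stop cluster, so [i] is inserted between them. /lotaittutkuo/ → lotaititutikuo.
Rule 4 (final vowel raising): /o/ is a mid vowel in word-final position, so it raises to [u]. /lotaititutikuo/ → lotaititutikuu.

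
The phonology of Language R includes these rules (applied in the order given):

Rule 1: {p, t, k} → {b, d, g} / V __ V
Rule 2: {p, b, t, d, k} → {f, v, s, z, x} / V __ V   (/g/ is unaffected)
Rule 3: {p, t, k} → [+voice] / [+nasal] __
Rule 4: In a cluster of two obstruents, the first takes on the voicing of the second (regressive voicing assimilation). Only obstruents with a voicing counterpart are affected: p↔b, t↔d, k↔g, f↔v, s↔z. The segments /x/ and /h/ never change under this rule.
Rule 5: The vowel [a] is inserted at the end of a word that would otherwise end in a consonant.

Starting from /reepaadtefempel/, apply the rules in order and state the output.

Rule 1 (intervocalic voicing): /p/ is a voiceless stop between vowels /e/ and /a/, so it voices to [b]. /reepaadtefempel/ → reebaadtefempel.
Rule 2 (intervocalic spirantization): /b/ is a stop between vowels /e/ and /a/, so it spirantizes to the fricative [v]. /reebaadtefempel/ → reevaadtefempel.
Rule 3 (post-nasal voicing): /p/ is a voiceless stop immediately after the nasal /m/, so it voices to [b]. /reevaadtefempel/ → reevaadtefembel.
Rule 4 (regressive voicing assimilation): /d/ precedes the voiceless obstruent /t/, so it devoices to [t] by assimilation. /reevaadtefembel/ → reevaattefembel.
Rule 5 (final a-epenthesis): the form ends in the consonant /l/, so [a] is inserted word-finally. /reevaattefembel/ → reevaattefembela.

reevaattefembela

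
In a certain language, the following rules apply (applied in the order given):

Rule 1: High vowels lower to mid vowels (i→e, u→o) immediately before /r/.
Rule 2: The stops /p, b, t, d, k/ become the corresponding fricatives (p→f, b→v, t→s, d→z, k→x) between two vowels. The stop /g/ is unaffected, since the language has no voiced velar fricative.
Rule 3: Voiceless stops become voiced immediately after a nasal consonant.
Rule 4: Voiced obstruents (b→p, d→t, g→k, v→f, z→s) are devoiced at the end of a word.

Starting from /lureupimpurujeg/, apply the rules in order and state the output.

Rule 1 (pre-rhotic lowering): /u/ is a high vowel immediately before /r/, so it lowers to [o]. /u/ is a high vowel immediately before /r/, so it lowers to [o]. /lureupimpurujeg/ → loreupimporujeg.
Rule 2 (intervocalic spirantization): /p/ is a stop between vowels /u/ and /i/, so it spirantizes to the fricative [f]. /loreupimporujeg/ → loreufimporujeg.
Rule 3 (post-nasal voicing): /p/ is a voiceless stop immediately after the nasal /m/, so it voices to [b]. /loreufimporujeg/ → loreufimborujeg.
Rule 4 (final devoicing): /g/ is a voiced obstruent in word-final position, so it devoices to [k]. /loreufimborujeg/ → loreufimborujek.

loreufimborujek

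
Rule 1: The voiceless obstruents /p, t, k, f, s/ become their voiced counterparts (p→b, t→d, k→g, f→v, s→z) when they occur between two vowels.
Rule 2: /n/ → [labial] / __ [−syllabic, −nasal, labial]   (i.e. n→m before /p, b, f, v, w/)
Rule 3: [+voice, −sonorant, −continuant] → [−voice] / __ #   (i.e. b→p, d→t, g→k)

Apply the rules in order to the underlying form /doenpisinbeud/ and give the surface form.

Rule 1 (intervocalic voicing): /s/ is a voiceless obstruent between vowels /i/ and /i/, so it voices to [z]. /doenpisinbeud/ → doenpizinbeud.
Rule 2 (nasal place assimilation): /n/ precedes the labial consonant /p/, so it assimilates in place to [m]. /n/ precedes the labial consonant /b/, so it assimilates in place to [m]. /doenpizinbeud/ → doempizimbeud.
Rule 3 (final devoicing): /d/ is a voiced stop in word-final position, so it devoices to [t]. /doempizimbeud/ → doempizimbeut.

doempizimbeut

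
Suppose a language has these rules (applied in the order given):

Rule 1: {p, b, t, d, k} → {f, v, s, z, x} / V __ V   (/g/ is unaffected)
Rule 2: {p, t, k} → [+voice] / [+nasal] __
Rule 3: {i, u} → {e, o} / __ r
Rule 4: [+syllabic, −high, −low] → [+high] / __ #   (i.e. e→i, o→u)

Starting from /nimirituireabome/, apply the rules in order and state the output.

nimerisuereavomi

Rule 1 (intervocalic spirantization): /t/ is a stop between vowels /i/ and /u/, so it spirantizes to the fricative [s]. /b/ is a stop between vowels /a/ and /o/, so it spirantizes to the fricative [v]. /nimirituireabome/ → nimirisuireavome.
Rule 2 (post-nasal voicing): no segment meets the environment; /nimirisuireavome/ is unchanged.
Rule 3 (pre-rhotic lowering): /i/ is a high vowel immediately before /r/, so it lowers to [e]. /i/ is a high vowel immediately before /r/, so it lowers to [e]. /nimirisuireavome/ → nimerisuereavome.
Rule 4 (final vowel raising): /e/ is a mid vowel in word-final position, so it raises to [i]. /nimerisuereavome/ → nimerisuereavomi.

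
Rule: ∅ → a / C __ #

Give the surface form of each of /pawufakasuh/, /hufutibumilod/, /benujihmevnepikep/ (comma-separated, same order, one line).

/pawufakasuh/: the form ends in the consonant /h/, so [a] is inserted word-finally. → [pawufakasuha].
/hufutibumilod/: the form ends in the consonant /d/, so [a] is inserted word-finally. → [hufutibumiloda].
/benujihmevnepikep/: the form ends in the consonant /p/, so [a] is inserted word-finally. → [benujihmevnepikepa].

pawufakasuha, hufutibumiloda, benujihmevnepikepa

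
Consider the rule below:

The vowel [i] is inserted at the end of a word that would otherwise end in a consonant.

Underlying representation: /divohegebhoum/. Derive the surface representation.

divohegebhoumi

the form ends in the consonant /m/, so [i] is inserted word-finally.
Surface form: [divohegebhoumi].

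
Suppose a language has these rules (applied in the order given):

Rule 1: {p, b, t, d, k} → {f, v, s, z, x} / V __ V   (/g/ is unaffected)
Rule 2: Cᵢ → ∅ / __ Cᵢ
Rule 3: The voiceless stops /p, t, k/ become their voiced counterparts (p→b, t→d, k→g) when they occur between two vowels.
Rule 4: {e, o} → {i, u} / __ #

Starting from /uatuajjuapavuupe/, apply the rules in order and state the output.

Rule 1 (intervocalic spirantization): /t/ is a stop between vowels /a/ and /u/, so it spirantizes to the fricative [s]. /p/ is a stop between vowels /a/ and /a/, so it spirantizes to the fricative [f]. /p/ is a stop between vowels /u/ and /e/, so it spirantizes to the fricative [f]. /uatuajjuapavuupe/ → uasuajjuafavuufe.
Rule 2 (degemination): /jj/ is a geminate; the first /j/ deletes. /uasuajjuafavuufe/ → uasuajuafavuufe.
Rule 3 (intervocalic voicing): no segment meets the environment; /uasuajuafavuufe/ is unchanged.
Rule 4 (final vowel raising): /e/ is a mid vowel in word-final position, so it raises to [i]. /uasuajuafavuufe/ → uasuajuafavuufi.

uasuajuafavuufi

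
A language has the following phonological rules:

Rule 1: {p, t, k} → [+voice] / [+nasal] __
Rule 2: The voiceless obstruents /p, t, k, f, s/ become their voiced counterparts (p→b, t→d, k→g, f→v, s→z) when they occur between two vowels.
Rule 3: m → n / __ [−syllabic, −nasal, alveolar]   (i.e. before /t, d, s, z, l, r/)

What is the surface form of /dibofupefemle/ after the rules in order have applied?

dibovubevenle

Rule 1 (post-nasal voicing): no segment meets the environment; /dibofupefemle/ is unchanged.
Rule 2 (intervocalic voicing): /f/ is a voiceless obstruent between vowels /o/ and /u/, so it voices to [v]. /p/ is a voiceless obstruent between vowels /u/ and /e/, so it voices to [b]. /f/ is a voiceless obstruent between vowels /e/ and /e/, so it voices to [v]. /dibofupefemle/ → dibovubevemle.
Rule 3 (nasal place assimilation): /m/ precedes the alveolar consonant /l/, so it assimilates in place to [n]. /dibovubevemle/ → dibovubevenle.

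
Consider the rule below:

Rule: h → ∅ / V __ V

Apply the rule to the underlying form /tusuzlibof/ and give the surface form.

No segment of /tusuzlibof/ meets the structural description of the rule, so the form surfaces unchanged.

tusuzlibof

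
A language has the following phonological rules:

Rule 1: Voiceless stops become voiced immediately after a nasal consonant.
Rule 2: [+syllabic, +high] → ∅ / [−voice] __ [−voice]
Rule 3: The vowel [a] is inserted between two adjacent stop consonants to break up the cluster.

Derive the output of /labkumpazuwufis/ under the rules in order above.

labakumbazuwufs

Rule 1 (post-nasal voicing): /p/ is a voiceless stop immediately after the nasal /m/, so it voices to [b]. /labkumpazuwufis/ → labkumbazuwufis.
Rule 2 (high vowel syncope): /i/ is a high vowel flanked by voiceless consonants /f/ and /s/, so it deletes. /labkumbazuwufis/ → labkumbazuwufs.
Rule 3 (stop-cluster a-epenthesis): /b/ and /k/ form a stop–stop cluster, so [a] is inserted between them. /labkumbazuwufs/ → labakumbazuwufs.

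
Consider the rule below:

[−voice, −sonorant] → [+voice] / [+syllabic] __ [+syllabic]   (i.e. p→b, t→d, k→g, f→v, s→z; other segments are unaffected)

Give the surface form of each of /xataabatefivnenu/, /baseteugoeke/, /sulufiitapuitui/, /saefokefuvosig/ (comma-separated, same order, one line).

xadaabadevivnenu, bazedeugoege, suluviidabuidui, saevogevuvozig

/xataabatefivnenu/: /t/ is a voiceless obstruent between vowels /a/ and /a/, so it voices to [d]. /t/ is a voiceless obstruent between vowels /a/ and /e/, so it voices to [d]. /f/ is a voiceless obstruent between vowels /e/ and /i/, so it voices to [v]. → [xadaabadevivnenu].
/baseteugoeke/: /s/ is a voiceless obstruent between vowels /a/ and /e/, so it voices to [z]. /t/ is a voiceless obstruent between vowels /e/ and /e/, so it voices to [d]. /k/ is a voiceless obstruent between vowels /e/ and /e/, so it voices to [g]. → [bazedeugoege].
/sulufiitapuitui/: /f/ is a voiceless obstruent between vowels /u/ and /i/, so it voices to [v]. /t/ is a voiceless obstruent between vowels /i/ and /a/, so it voices to [d]. /p/ is a voiceless obstruent between vowels /a/ and /u/, so it voices to [b]. /t/ is a voiceless obstruent between vowels /i/ and /u/, so it voices to [d]. → [suluviidabuidui].
/saefokefuvosig/: /f/ is a voiceless obstruent between vowels /e/ and /o/, so it voices to [v]. /k/ is a voiceless obstruent between vowels /o/ and /e/, so it voices to [g]. /f/ is a voiceless obstruent between vowels /e/ and /u/, so it voices to [v]. /s/ is a voiceless obstruent between vowels /o/ and /i/, so it voices to [z]. → [saevogevuvozig].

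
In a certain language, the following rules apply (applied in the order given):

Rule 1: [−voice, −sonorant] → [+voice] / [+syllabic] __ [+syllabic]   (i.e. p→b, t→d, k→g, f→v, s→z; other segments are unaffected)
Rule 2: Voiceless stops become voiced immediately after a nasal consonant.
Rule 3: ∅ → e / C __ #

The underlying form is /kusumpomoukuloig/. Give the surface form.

Rule 1 (intervocalic voicing): /s/ is a voiceless obstruent between vowels /u/ and /u/, so it voices to [z]. /k/ is a voiceless obstruent between vowels /u/ and /u/, so it voices to [g]. /kusumpomoukuloig/ → kuzumpomouguloig.
Rule 2 (post-nasal voicing): /p/ is a voiceless stop immediately after the nasal /m/, so it voices to [b]. /kuzumpomouguloig/ → kuzumbomouguloig.
Rule 3 (final e-epenthesis): the form ends in the consonant /g/, so [e] is inserted word-finally. /kuzumbomouguloig/ → kuzumbomouguloige.

kuzumbomouguloige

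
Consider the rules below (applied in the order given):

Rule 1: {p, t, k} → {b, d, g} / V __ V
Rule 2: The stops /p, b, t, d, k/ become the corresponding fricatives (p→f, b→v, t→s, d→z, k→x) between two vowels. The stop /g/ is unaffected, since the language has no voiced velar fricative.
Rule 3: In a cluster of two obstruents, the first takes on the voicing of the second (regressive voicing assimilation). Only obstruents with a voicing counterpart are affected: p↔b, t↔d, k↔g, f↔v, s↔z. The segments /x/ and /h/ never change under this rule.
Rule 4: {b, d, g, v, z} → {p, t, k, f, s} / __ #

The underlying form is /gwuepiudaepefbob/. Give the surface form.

Rule 1 (intervocalic voicing): /p/ is a voiceless stop between vowels /e/ and /i/, so it voices to [b]. /p/ is a voiceless stop between vowels /e/ and /e/, so it voices to [b]. /gwuepiudaepefbob/ → gwuebiudaebefbob.
Rule 2 (intervocalic spirantization): /b/ is a stop between vowels /e/ and /i/, so it spirantizes to the fricative [v]. /d/ is a stop between vowels /u/ and /a/, so it spirantizes to the fricative [z]. /b/ is a stop between vowels /e/ and /e/, so it spirantizes to the fricative [v]. /gwuebiudaebefbob/ → gwueviuzaevefbob.
Rule 3 (regressive voicing assimilation): /f/ precedes the voiced obstruent /b/, so it voices to [v] by assimilation. /gwueviuzaevefbob/ → gwueviuzaevevbob.
Rule 4 (final devoicing): /b/ is a voiced obstruent in word-final position, so it devoices to [p]. /gwueviuzaevevbob/ → gwueviuzaevevbop.

gwueviuzaevevbop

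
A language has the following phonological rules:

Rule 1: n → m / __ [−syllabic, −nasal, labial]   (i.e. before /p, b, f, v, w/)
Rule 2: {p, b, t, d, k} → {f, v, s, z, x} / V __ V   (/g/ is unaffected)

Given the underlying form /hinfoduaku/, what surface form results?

himfozuaxu

Rule 1 (nasal place assimilation): /n/ precedes the labial consonant /f/, so it assimilates in place to [m]. /hinfoduaku/ → himfoduaku.
Rule 2 (intervocalic spirantization): /d/ is a stop between vowels /o/ and /u/, so it spirantizes to the fricative [z]. /k/ is a stop between vowels /a/ and /u/, so it spirantizes to the fricative [x]. /himfoduaku/ → himfozuaxu.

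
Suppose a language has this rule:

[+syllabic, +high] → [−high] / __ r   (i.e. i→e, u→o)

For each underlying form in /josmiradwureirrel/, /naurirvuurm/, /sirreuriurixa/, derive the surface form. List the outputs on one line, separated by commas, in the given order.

josmeradworeerrel, naorervuorm, serreoriorixa

/josmiradwureirrel/: /i/ is a high vowel immediately before /r/, so it lowers to [e]. /u/ is a high vowel immediately before /r/, so it lowers to [o]. /i/ is a high vowel immediately before /r/, so it lowers to [e]. → [josmeradworeerrel].
/naurirvuurm/: /u/ is a high vowel immediately before /r/, so it lowers to [o]. /i/ is a high vowel immediately before /r/, so it lowers to [e]. /u/ is a high vowel immediately before /r/, so it lowers to [o]. → [naorervuorm].
/sirreuriurixa/: /i/ is a high vowel immediately before /r/, so it lowers to [e]. /u/ is a high vowel immediately before /r/, so it lowers to [o]. /u/ is a high vowel immediately before /r/, so it lowers to [o]. → [serreoriorixa].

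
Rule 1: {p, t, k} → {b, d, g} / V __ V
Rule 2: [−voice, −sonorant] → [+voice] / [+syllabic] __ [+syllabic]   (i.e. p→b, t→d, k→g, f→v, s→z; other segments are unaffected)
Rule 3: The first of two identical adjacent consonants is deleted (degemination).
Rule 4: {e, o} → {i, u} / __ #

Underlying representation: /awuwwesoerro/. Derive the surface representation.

awuwezoeru

Rule 1 (intervocalic voicing): no segment meets the environment; /awuwwesoerro/ is unchanged.
Rule 2 (intervocalic voicing): /s/ is a voiceless obstruent between vowels /e/ and /o/, so it voices to [z]. /awuwwesoerro/ → awuwwezoerro.
Rule 3 (degemination): /ww/ is a geminate; the first /w/ deletes. /rr/ is a geminate; the first /r/ deletes. /awuwwezoerro/ → awuwezoero.
Rule 4 (final vowel raising): /o/ is a mid vowel in word-final position, so it raises to [u]. /awuwezoero/ → awuwezoeru.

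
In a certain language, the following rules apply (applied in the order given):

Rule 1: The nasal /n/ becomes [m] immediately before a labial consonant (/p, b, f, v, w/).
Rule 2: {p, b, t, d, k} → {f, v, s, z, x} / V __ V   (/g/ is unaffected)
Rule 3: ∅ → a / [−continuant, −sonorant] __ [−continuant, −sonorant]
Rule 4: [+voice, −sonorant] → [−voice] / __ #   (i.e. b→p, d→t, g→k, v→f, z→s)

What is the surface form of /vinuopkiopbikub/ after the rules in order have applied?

Rule 1 (nasal place assimilation): no segment meets the environment; /vinuopkiopbikub/ is unchanged.
Rule 2 (intervocalic spirantization): /k/ is a stop between vowels /i/ and /u/, so it spirantizes to the fricative [x]. /vinuopkiopbikub/ → vinuopkiopbixub.
Rule 3 (stop-cluster a-epenthesis): /p/ and /k/ form a stop–stop cluster, so [a] is inserted between them. /p/ and /b/ form a stop–stop cluster, so [a] is inserted between them. /vinuopkiopbixub/ → vinuopakiopabixub.
Rule 4 (final devoicing): /b/ is a voiced obstruent in word-final position, so it devoices to [p]. /vinuopakiopabixub/ → vinuopakiopabixup.

vinuopakiopabixup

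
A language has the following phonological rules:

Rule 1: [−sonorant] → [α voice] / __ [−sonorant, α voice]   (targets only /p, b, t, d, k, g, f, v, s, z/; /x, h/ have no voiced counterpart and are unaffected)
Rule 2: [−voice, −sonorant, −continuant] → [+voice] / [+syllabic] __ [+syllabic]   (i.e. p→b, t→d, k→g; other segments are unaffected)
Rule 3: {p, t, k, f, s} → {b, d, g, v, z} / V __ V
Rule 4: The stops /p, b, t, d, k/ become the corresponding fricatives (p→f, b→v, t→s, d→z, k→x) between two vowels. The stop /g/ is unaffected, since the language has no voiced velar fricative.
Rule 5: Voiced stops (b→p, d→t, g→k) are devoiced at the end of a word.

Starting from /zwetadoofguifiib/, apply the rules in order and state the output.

zwezazoovguiviip

Rule 1 (regressive voicing assimilation): /f/ precedes the voiced obstruent /g/, so it voices to [v] by assimilation. /zwetadoofguifiib/ → zwetadoovguifiib.
Rule 2 (intervocalic voicing): /t/ is a voiceless stop between vowels /e/ and /a/, so it voices to [d]. /zwetadoovguifiib/ → zwedadoovguifiib.
Rule 3 (intervocalic voicing): /f/ is a voiceless obstruent between vowels /i/ and /i/, so it voices to [v]. /zwedadoovguifiib/ → zwedadoovguiviib.
Rule 4 (intervocalic spirantization): /d/ is a stop between vowels /e/ and /a/, so it spirantizes to the fricative [z]. /d/ is a stop between vowels /a/ and /o/, so it spirantizes to the fricative [z]. /zwedadoovguiviib/ → zwezazoovguiviib.
Rule 5 (final devoicing): /b/ is a voiced stop in word-final position, so it devoices to [p]. /zwezazoovguiviib/ → zwezazoovguiviip.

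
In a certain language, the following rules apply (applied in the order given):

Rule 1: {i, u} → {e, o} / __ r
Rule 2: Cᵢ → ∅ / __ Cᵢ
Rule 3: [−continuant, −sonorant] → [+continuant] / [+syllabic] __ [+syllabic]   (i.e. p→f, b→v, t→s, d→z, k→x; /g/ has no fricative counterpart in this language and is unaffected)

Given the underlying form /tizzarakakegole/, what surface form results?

Rule 1 (pre-rhotic lowering): no segment meets the environment; /tizzarakakegole/ is unchanged.
Rule 2 (degemination): /zz/ is a geminate; the first /z/ deletes. /tizzarakakegole/ → tizarakakegole.
Rule 3 (intervocalic spirantization): /k/ is a stop between vowels /a/ and /a/, so it spirantizes to the fricative [x]. /k/ is a stop between vowels /a/ and /e/, so it spirantizes to the fricative [x]. /tizarakakegole/ → tizaraxaxegole.

tizaraxaxegole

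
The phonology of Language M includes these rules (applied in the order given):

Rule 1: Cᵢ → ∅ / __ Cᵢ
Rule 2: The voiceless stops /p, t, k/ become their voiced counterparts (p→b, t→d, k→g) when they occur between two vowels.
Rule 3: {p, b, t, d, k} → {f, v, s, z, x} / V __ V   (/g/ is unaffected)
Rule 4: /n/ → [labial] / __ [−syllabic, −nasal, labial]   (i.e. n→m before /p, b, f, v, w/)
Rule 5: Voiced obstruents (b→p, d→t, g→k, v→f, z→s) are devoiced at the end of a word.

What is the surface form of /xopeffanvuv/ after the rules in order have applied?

Rule 1 (degemination): /ff/ is a geminate; the first /f/ deletes. /xopeffanvuv/ → xopefanvuv.
Rule 2 (intervocalic voicing): /p/ is a voiceless stop between vowels /o/ and /e/, so it voices to [b]. /xopefanvuv/ → xobefanvuv.
Rule 3 (intervocalic spirantization): /b/ is a stop between vowels /o/ and /e/, so it spirantizes to the fricative [v]. /xobefanvuv/ → xovefanvuv.
Rule 4 (nasal place assimilation): /n/ precedes the labial consonant /v/, so it assimilates in place to [m]. /xovefanvuv/ → xovefamvuv.
Rule 5 (final devoicing): /v/ is a voiced obstruent in word-final position, so it devoices to [f]. /xovefamvuv/ → xovefamvuf.

xovefamvuf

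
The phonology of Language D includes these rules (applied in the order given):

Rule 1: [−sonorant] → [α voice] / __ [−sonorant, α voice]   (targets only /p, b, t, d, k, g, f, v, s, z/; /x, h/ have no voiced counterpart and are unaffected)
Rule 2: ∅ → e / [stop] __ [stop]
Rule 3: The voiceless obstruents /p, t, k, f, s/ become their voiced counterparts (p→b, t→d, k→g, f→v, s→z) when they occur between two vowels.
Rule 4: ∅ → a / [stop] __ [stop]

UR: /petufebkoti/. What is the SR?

peduvebegodi

Rule 1 (regressive voicing assimilation): /b/ precedes the voiceless obstruent /k/, so it devoices to [p] by assimilation. /petufebkoti/ → petufepkoti.
Rule 2 (stop-cluster e-epenthesis): /p/ and /k/ form a stop–stop cluster, so [e] is inserted between them. /petufepkoti/ → petufepekoti.
Rule 3 (intervocalic voicing): /t/ is a voiceless obstruent between vowels /e/ and /u/, so it voices to [d]. /f/ is a voiceless obstruent between vowels /u/ and /e/, so it voices to [v]. /p/ is a voiceless obstruent between vowels /e/ and /e/, so it voices to [b]. /k/ is a voiceless obstruent between vowels /e/ and /o/, so it voices to [g]. /t/ is a voiceless obstruent between vowels /o/ and /i/, so it voices to [d]. /petufepekoti/ → peduvebegodi.
Rule 4 (stop-cluster a-epenthesis): no segment meets the environment; /peduvebegodi/ is unchanged.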